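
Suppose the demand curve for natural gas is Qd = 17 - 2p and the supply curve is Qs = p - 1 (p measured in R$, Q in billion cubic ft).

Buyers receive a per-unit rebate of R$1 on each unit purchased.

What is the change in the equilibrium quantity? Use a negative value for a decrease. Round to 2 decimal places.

+0.67

Original equilibrium: 17 - 2p = p - 1 gives 18 = 3p, so p = 6 and Q = 5.
Since buyers' out-of-pocket price is the market price minus the rebate, the effective demand curve becomes Qd = 19 - 2p.
Equate the new curves: 19 - 2p = p - 1, giving 20 = 3p, p = 20/3 ≈ 6.6667, Q = 17/3 ≈ 5.6667.
ΔQ = 5.6667 − 5 = +0.67.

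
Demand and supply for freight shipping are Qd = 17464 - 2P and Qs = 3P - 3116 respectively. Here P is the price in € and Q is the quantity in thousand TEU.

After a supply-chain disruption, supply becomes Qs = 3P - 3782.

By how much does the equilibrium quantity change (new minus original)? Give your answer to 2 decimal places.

Solve the original market: 17464 - 2P = 3P - 3116, hence P = 4116 and Q = 9232.
The shock moves the curves to Qd = 17464 - 2P and Qs = 3P - 3782.
Setting them equal: 17464 - 2P = 3P - 3782 → 21246 = 5P, so P = 4249.2 and Q = 8965.6.
ΔQ = 8965.6 − 9232 = -266.40.

-266.40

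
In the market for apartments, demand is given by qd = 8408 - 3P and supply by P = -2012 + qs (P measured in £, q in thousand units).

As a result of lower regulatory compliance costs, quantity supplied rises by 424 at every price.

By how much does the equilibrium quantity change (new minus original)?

Initially, 8408 - 3P = P + 2012, so 6396 = 4P and P = 1599, q = 3611.
With the change applied: demand qd = 8408 - 3P, supply qs = P + 2436.
New equilibrium: 8408 - 3P = P + 2436 ⇒ 5972 = 4P ⇒ P = 1493, q = 3929.
Δq = 3929 − 3611 = +318.

+318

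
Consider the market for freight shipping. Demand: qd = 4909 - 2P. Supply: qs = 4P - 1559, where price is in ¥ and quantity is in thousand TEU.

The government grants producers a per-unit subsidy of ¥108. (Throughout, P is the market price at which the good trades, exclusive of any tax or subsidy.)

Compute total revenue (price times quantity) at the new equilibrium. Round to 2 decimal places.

Initially, 4909 - 2P = 4P - 1559, so 6468 = 6P and P = 1078, q = 2753.
Since sellers receive the price plus the subsidy, the effective supply curve becomes qs = 4P - 1127.
New equilibrium: 4909 - 2P = 4P - 1127 ⇒ 6036 = 6P ⇒ P = 1006, q = 2897.
New expenditure = 1006 × 2897 = 2914382.00.

2914382.00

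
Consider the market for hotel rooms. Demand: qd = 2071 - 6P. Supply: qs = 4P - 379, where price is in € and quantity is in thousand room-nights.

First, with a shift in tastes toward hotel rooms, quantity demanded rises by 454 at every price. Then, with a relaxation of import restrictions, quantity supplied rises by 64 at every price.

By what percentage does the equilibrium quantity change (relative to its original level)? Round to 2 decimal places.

+36.61

Initially, 2071 - 6P = 4P - 379, so 2450 = 10P and P = 245, q = 601.
The shock moves the curves to qd = 2525 - 6P and qs = 4P - 315.
Equate the new curves: 2525 - 6P = 4P - 315, giving 2840 = 10P, P = 284, q = 821.
%Δq = (821 − 601) / 601 × 100 = +36.61%.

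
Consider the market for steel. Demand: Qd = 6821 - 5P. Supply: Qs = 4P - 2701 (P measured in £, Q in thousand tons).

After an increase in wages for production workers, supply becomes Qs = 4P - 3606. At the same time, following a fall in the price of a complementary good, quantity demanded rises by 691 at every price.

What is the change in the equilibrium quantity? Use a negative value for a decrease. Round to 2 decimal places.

Initially, 6821 - 5P = 4P - 2701, so 9522 = 9P and P = 1058, Q = 1531.
The shock moves the curves to Qd = 7512 - 5P and Qs = 4P - 3606.
New equilibrium: 7512 - 5P = 4P - 3606 ⇒ 11118 = 9P ⇒ P = 3706/3 ≈ 1235.3333, Q = 4006/3 ≈ 1335.3333.
ΔQ = 1335.3333 − 1531 = -195.67.

-195.67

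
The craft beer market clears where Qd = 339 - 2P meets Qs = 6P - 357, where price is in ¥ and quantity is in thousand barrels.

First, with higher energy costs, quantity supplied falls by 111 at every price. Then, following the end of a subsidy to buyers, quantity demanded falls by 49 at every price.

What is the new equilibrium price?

94.75

Initially, 339 - 2P = 6P - 357, so 696 = 8P and P = 87, Q = 165.
After the shift, demand is Qd = 290 - 2P and supply is Qs = 6P - 468.
Equate the new curves: 290 - 2P = 6P - 468, giving 758 = 8P, P = 94.75, Q = 100.5.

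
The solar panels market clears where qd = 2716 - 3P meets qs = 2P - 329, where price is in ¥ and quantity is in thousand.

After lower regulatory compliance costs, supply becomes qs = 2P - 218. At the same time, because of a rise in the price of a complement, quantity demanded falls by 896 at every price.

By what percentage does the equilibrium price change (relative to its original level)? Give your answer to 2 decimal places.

-33.07

Initially, 2716 - 3P = 2P - 329, so 3045 = 5P and P = 609, q = 889.
With the change applied: demand qd = 1820 - 3P, supply qs = 2P - 218.
Setting them equal: 1820 - 3P = 2P - 218 → 2038 = 5P, so P = 407.6 and q = 597.2.
%ΔP = (407.6 − 609) / 609 × 100 = -33.07%.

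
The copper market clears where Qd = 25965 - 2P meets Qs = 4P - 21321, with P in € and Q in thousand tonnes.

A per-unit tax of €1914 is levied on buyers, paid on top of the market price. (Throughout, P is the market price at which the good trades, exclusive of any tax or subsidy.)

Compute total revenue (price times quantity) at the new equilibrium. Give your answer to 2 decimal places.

Before the shock: 25965 - 2P = 4P - 21321 ⇒ 47286 = 6P ⇒ P = 7881, Q = 10203.
Since buyers pay the price plus the tax, the effective demand curve becomes Qd = 22137 - 2P.
Setting them equal: 22137 - 2P = 4P - 21321 → 43458 = 6P, so P = 7243 and Q = 7651.
New expenditure = 7243 × 7651 = 55416193.00.

55416193.00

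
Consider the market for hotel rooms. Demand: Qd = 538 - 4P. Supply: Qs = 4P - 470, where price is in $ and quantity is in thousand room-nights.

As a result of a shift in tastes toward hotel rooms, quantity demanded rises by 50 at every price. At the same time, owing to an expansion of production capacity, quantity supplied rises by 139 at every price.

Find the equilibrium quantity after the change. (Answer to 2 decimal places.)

Before the shock: 538 - 4P = 4P - 470 ⇒ 1008 = 8P ⇒ P = 126, Q = 34.
After the shift, demand is Qd = 588 - 4P and supply is Qs = 4P - 331.
Setting them equal: 588 - 4P = 4P - 331 → 919 = 8P, so P = 114.875 and Q = 128.5.

128.50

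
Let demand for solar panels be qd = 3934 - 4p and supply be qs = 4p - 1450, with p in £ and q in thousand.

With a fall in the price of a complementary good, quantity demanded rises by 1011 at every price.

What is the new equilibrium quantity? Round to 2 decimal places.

Before the shock: 3934 - 4p = 4p - 1450 ⇒ 5384 = 8p ⇒ p = 673, q = 1242.
With the change applied: demand qd = 4945 - 4p, supply qs = 4p - 1450.
Setting them equal: 4945 - 4p = 4p - 1450 → 6395 = 8p, so p = 799.375 and q = 1747.5.

1747.50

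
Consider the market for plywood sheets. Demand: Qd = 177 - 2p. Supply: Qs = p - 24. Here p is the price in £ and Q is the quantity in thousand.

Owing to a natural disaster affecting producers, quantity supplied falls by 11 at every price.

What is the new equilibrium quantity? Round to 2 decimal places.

Initially, 177 - 2p = p - 24, so 201 = 3p and p = 67, Q = 43.
After the shift, demand is Qd = 177 - 2p and supply is Qs = p - 35.
Equate the new curves: 177 - 2p = p - 35, giving 212 = 3p, p = 212/3 ≈ 70.6667, Q = 107/3 ≈ 35.6667.

35.67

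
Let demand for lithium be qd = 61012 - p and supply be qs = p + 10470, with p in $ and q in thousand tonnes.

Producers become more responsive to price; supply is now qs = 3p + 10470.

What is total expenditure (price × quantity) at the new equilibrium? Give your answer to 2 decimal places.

Original equilibrium: 61012 - p = p + 10470 gives 50542 = 2p, so p = 25271 and q = 35741.
The new curves are qd = 61012 - p (demand) and qs = 3p + 10470 (supply).
New equilibrium: 61012 - p = 3p + 10470 ⇒ 50542 = 4p ⇒ p = 12635.5, q = 48376.5.
New expenditure = 12635.5 × 48376.5 = 611261265.75.

611261265.75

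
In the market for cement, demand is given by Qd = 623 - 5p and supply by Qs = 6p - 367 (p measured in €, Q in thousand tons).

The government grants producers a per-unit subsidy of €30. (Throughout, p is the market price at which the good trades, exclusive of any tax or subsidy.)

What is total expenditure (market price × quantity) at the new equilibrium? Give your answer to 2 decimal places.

18763.88

Original equilibrium: 623 - 5p = 6p - 367 gives 990 = 11p, so p = 90 and Q = 173.
Since sellers receive the price plus the subsidy, the effective supply curve becomes Qs = 6p - 187.
Setting them equal: 623 - 5p = 6p - 187 → 810 = 11p, so p = 810/11 ≈ 73.6364 and Q = 2803/11 ≈ 254.8182.
New expenditure = 73.6364 × 254.8182 = 18763.88.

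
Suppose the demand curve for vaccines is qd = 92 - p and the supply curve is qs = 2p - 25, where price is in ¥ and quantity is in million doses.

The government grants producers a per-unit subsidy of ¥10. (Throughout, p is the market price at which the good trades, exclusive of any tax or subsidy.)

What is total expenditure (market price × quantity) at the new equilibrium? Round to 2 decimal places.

Solve the original market: 92 - p = 2p - 25, hence p = 39 and q = 53.
Since sellers receive the price plus the subsidy, the effective supply curve becomes qs = 2p - 5.
New equilibrium: 92 - p = 2p - 5 ⇒ 97 = 3p ⇒ p = 97/3 ≈ 32.3333, q = 179/3 ≈ 59.6667.
New expenditure = 32.3333 × 59.6667 = 1929.22.

1929.22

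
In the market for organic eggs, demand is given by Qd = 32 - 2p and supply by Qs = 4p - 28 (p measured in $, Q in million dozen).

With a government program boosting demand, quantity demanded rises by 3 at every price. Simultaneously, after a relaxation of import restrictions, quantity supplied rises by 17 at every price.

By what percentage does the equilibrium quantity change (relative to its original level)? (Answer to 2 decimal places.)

+63.89

Original equilibrium: 32 - 2p = 4p - 28 gives 60 = 6p, so p = 10 and Q = 12.
After the shift, demand is Qd = 35 - 2p and supply is Qs = 4p - 11.
Clearing the new market: 35 - 2p = 4p - 11, so p = 23/3 ≈ 7.6667 and Q = 59/3 ≈ 19.6667.
%ΔQ = (19.6667 − 12) / 12 × 100 = +63.89%.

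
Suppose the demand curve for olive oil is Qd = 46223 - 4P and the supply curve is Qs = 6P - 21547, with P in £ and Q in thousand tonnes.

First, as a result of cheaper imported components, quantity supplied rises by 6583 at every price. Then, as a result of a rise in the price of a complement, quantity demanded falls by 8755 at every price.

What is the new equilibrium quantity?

16495.2

Solve the original market: 46223 - 4P = 6P - 21547, hence P = 6777 and Q = 19115.
The shock moves the curves to Qd = 37468 - 4P and Qs = 6P - 14964.
Clearing the new market: 37468 - 4P = 6P - 14964, so P = 5243.2 and Q = 16495.2.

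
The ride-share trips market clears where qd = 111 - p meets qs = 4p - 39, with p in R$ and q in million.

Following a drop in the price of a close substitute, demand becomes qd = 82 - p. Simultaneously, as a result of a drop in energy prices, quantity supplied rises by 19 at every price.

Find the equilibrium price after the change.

20.4

Original equilibrium: 111 - p = 4p - 39 gives 150 = 5p, so p = 30 and q = 81.
After the shift, demand is qd = 82 - p and supply is qs = 4p - 20.
Clearing the new market: 82 - p = 4p - 20, so p = 20.4 and q = 61.6.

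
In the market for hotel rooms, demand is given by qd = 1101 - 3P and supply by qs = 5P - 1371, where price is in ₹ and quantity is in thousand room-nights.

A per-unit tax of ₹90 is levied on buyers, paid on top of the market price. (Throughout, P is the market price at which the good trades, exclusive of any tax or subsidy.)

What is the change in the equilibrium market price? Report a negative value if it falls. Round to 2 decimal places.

-33.75

Before the shock: 1101 - 3P = 5P - 1371 ⇒ 2472 = 8P ⇒ P = 309, q = 174.
Since buyers pay the price plus the tax, the effective demand curve becomes qd = 831 - 3P.
Clearing the new market: 831 - 3P = 5P - 1371, so P = 275.25 and q = 5.25.
ΔP = 275.25 − 309 = -33.75.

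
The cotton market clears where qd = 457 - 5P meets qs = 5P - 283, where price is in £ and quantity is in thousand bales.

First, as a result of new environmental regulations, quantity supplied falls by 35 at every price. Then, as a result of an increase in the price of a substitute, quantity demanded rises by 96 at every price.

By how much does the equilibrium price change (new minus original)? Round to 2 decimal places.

Solve the original market: 457 - 5P = 5P - 283, hence P = 74 and q = 87.
The new curves are qd = 553 - 5P (demand) and qs = 5P - 318 (supply).
Setting them equal: 553 - 5P = 5P - 318 → 871 = 10P, so P = 87.1 and q = 117.5.
ΔP = 87.1 − 74 = +13.10.

+13.10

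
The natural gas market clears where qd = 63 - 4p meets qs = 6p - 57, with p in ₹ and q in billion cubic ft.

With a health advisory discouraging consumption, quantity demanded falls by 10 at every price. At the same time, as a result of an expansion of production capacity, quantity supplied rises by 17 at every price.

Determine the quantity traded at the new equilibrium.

Solve the original market: 63 - 4p = 6p - 57, hence p = 12 and q = 15.
With the change applied: demand qd = 53 - 4p, supply qs = 6p - 40.
Setting them equal: 53 - 4p = 6p - 40 → 93 = 10p, so p = 9.3 and q = 15.8.

15.8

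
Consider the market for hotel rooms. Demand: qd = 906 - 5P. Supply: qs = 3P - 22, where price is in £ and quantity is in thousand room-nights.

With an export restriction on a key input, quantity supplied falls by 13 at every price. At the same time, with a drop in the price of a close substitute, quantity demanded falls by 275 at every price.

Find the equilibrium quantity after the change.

214.75

Original equilibrium: 906 - 5P = 3P - 22 gives 928 = 8P, so P = 116 and q = 326.
The shock moves the curves to qd = 631 - 5P and qs = 3P - 35.
Setting them equal: 631 - 5P = 3P - 35 → 666 = 8P, so P = 83.25 and q = 214.75.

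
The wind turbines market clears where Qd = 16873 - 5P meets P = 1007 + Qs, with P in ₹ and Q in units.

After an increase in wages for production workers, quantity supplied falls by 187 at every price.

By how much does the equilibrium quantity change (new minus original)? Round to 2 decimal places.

Initially, 16873 - 5P = P - 1007, so 17880 = 6P and P = 2980, Q = 1973.
After the shift, demand is Qd = 16873 - 5P and supply is Qs = P - 1194.
Equate the new curves: 16873 - 5P = P - 1194, giving 18067 = 6P, P = 18067/6 ≈ 3011.1667, Q = 10903/6 ≈ 1817.1667.
ΔQ = 1817.1667 − 1973 = -155.83.

-155.83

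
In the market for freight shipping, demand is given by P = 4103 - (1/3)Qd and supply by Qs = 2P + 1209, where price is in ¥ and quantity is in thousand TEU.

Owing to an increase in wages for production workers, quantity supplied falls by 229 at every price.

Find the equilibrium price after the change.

Solve the original market: 12309 - 3P = 2P + 1209, hence P = 2220 and Q = 5649.
The new curves are Qd = 12309 - 3P (demand) and Qs = 2P + 980 (supply).
Clearing the new market: 12309 - 3P = 2P + 980, so P = 2265.8 and Q = 5511.6.

2265.8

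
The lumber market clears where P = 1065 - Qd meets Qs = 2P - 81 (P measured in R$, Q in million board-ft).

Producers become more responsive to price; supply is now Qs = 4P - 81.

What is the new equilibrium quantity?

Solve the original market: 1065 - P = 2P - 81, hence P = 382 and Q = 683.
With the change applied: demand Qd = 1065 - P, supply Qs = 4P - 81.
Equate the new curves: 1065 - P = 4P - 81, giving 1146 = 5P, P = 229.2, Q = 835.8.

835.8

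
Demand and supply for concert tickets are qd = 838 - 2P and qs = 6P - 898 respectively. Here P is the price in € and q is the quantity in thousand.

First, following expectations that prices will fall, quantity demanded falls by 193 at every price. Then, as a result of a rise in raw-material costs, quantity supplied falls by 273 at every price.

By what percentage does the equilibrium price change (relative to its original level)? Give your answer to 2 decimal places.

Before the shock: 838 - 2P = 6P - 898 ⇒ 1736 = 8P ⇒ P = 217, q = 404.
With the change applied: demand qd = 645 - 2P, supply qs = 6P - 1171.
Setting them equal: 645 - 2P = 6P - 1171 → 1816 = 8P, so P = 227 and q = 191.
%ΔP = (227 − 217) / 217 × 100 = +4.61%.

+4.61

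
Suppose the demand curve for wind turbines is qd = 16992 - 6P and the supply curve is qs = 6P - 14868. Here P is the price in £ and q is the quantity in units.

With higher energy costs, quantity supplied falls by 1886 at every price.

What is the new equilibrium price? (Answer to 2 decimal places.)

2812.17

Before the shock: 16992 - 6P = 6P - 14868 ⇒ 31860 = 12P ⇒ P = 2655, q = 1062.
The new curves are qd = 16992 - 6P (demand) and qs = 6P - 16754 (supply).
New equilibrium: 16992 - 6P = 6P - 16754 ⇒ 33746 = 12P ⇒ P = 16873/6 ≈ 2812.1667, q = 119.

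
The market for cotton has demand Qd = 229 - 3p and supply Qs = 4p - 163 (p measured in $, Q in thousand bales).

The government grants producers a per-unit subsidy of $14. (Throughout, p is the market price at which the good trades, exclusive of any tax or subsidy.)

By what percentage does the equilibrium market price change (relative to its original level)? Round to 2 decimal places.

Before the shock: 229 - 3p = 4p - 163 ⇒ 392 = 7p ⇒ p = 56, Q = 61.
Since sellers receive the price plus the subsidy, the effective supply curve becomes Qs = 4p - 107.
Setting them equal: 229 - 3p = 4p - 107 → 336 = 7p, so p = 48 and Q = 85.
%Δp = (48 − 56) / 56 × 100 = -14.29%.

-14.29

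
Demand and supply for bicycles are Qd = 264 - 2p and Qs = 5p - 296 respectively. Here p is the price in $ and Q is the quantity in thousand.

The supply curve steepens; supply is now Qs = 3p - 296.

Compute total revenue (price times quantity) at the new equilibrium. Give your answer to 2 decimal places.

4480.00

Before the shock: 264 - 2p = 5p - 296 ⇒ 560 = 7p ⇒ p = 80, Q = 104.
With the change applied: demand Qd = 264 - 2p, supply Qs = 3p - 296.
Equate the new curves: 264 - 2p = 3p - 296, giving 560 = 5p, p = 112, Q = 40.
New expenditure = 112 × 40 = 4480.00.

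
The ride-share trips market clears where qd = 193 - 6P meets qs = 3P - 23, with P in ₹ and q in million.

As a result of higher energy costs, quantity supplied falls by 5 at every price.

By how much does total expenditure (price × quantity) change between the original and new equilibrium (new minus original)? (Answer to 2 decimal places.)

Solve the original market: 193 - 6P = 3P - 23, hence P = 24 and q = 49.
The shock moves the curves to qd = 193 - 6P and qs = 3P - 28.
New equilibrium: 193 - 6P = 3P - 28 ⇒ 221 = 9P ⇒ P = 221/9 ≈ 24.5556, q = 137/3 ≈ 45.6667.
Expenditure moves from 24×49 = 1176 to 24.5556×45.6667 = 1121.3704; change = -54.63.

-54.63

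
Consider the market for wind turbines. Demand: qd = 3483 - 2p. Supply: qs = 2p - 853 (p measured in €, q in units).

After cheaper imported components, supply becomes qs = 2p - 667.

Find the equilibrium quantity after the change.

1408

Solve the original market: 3483 - 2p = 2p - 853, hence p = 1084 and q = 1315.
With the change applied: demand qd = 3483 - 2p, supply qs = 2p - 667.
Equate the new curves: 3483 - 2p = 2p - 667, giving 4150 = 4p, p = 1037.5, q = 1408.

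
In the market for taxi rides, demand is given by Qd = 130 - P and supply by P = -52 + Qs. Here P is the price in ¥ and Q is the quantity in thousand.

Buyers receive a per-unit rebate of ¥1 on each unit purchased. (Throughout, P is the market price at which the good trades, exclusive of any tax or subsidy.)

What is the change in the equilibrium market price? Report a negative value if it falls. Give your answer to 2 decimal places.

+0.50

Solve the original market: 130 - P = P + 52, hence P = 39 and Q = 91.
Since buyers' out-of-pocket price is the market price minus the rebate, the effective demand curve becomes Qd = 131 - P.
Clearing the new market: 131 - P = P + 52, so P = 39.5 and Q = 91.5.
ΔP = 39.5 − 39 = +0.50.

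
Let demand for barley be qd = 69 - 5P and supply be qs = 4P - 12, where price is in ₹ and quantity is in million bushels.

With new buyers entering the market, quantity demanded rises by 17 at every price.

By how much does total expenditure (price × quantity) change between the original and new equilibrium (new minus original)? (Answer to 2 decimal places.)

Before the shock: 69 - 5P = 4P - 12 ⇒ 81 = 9P ⇒ P = 9, q = 24.
After the shift, demand is qd = 86 - 5P and supply is qs = 4P - 12.
Clearing the new market: 86 - 5P = 4P - 12, so P = 98/9 ≈ 10.8889 and q = 284/9 ≈ 31.5556.
Expenditure moves from 9×24 = 216 to 10.8889×31.5556 = 343.6049; change = +127.60.

+127.60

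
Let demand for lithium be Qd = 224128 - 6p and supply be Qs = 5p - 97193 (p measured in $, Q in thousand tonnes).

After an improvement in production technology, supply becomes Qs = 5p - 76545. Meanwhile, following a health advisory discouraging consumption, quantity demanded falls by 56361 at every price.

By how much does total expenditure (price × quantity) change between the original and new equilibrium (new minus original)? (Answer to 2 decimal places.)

-660925367.29

Before the shock: 224128 - 6p = 5p - 97193 ⇒ 321321 = 11p ⇒ p = 29211, Q = 48862.
The new curves are Qd = 167767 - 6p (demand) and Qs = 5p - 76545 (supply).
Equate the new curves: 167767 - 6p = 5p - 76545, giving 244312 = 11p, p = 244312/11 ≈ 22210.1818, Q = 379565/11 ≈ 34505.9091.
Expenditure moves from 29211×48862 = 1427307882 to 22210.1818×34505.9091 = 766382514.7107; change = -660925367.29.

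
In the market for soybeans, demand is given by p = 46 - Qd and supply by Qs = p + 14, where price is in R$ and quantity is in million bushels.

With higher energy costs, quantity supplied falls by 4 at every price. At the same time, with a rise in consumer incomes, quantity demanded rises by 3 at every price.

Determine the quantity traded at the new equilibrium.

Solve the original market: 46 - p = p + 14, hence p = 16 and Q = 30.
The new curves are Qd = 49 - p (demand) and Qs = p + 10 (supply).
New equilibrium: 49 - p = p + 10 ⇒ 39 = 2p ⇒ p = 19.5, Q = 29.5.

29.5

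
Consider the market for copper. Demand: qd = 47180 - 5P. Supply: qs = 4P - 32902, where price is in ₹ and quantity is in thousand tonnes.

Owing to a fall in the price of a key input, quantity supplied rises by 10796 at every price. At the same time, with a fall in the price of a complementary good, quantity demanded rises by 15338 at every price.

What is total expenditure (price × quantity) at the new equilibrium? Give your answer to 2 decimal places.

Solve the original market: 47180 - 5P = 4P - 32902, hence P = 8898 and q = 2690.
The shock moves the curves to qd = 62518 - 5P and qs = 4P - 22106.
New equilibrium: 62518 - 5P = 4P - 22106 ⇒ 84624 = 9P ⇒ P = 28208/3 ≈ 9402.6667, q = 46514/3 ≈ 15504.6667.
New expenditure = 9402.6667 × 15504.6667 = 145785212.44.

145785212.44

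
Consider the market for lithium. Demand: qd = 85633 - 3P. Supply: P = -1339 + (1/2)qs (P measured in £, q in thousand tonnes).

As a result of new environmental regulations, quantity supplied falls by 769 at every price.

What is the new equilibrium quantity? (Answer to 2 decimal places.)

Before the shock: 85633 - 3P = 2P + 2678 ⇒ 82955 = 5P ⇒ P = 16591, q = 35860.
After the shift, demand is qd = 85633 - 3P and supply is qs = 2P + 1909.
Clearing the new market: 85633 - 3P = 2P + 1909, so P = 16744.8 and q = 35398.6.

35398.60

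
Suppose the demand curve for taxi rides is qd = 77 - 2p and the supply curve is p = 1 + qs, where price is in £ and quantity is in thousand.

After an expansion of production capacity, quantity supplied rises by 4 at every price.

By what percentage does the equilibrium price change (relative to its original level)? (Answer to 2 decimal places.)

Initially, 77 - 2p = p - 1, so 78 = 3p and p = 26, q = 25.
With the change applied: demand qd = 77 - 2p, supply qs = p + 3.
New equilibrium: 77 - 2p = p + 3 ⇒ 74 = 3p ⇒ p = 74/3 ≈ 24.6667, q = 83/3 ≈ 27.6667.
%Δp = (24.6667 − 26) / 26 × 100 = -5.13%.

-5.13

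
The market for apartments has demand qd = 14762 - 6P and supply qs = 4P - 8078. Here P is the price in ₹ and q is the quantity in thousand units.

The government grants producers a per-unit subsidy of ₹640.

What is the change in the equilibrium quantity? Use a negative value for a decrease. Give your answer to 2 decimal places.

+1536.00

Before the shock: 14762 - 6P = 4P - 8078 ⇒ 22840 = 10P ⇒ P = 2284, q = 1058.
Since sellers receive the price plus the subsidy, the effective supply curve becomes qs = 4P - 5518.
Clearing the new market: 14762 - 6P = 4P - 5518, so P = 2028 and q = 2594.
Δq = 2594 − 1058 = +1536.00.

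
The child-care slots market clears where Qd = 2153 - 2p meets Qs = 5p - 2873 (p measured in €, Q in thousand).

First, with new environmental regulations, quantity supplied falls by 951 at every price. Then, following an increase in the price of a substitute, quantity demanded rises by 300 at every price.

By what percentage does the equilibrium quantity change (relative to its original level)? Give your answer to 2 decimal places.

-8.01

Initially, 2153 - 2p = 5p - 2873, so 5026 = 7p and p = 718, Q = 717.
The new curves are Qd = 2453 - 2p (demand) and Qs = 5p - 3824 (supply).
New equilibrium: 2453 - 2p = 5p - 3824 ⇒ 6277 = 7p ⇒ p = 6277/7 ≈ 896.7143, Q = 4617/7 ≈ 659.5714.
%ΔQ = (659.5714 − 717) / 717 × 100 = -8.01%.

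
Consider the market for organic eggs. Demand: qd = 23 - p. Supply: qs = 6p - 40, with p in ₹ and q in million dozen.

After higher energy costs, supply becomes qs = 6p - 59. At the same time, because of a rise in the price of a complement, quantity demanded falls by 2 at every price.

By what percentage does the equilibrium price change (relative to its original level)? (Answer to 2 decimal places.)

+26.98

Solve the original market: 23 - p = 6p - 40, hence p = 9 and q = 14.
The shock moves the curves to qd = 21 - p and qs = 6p - 59.
Clearing the new market: 21 - p = 6p - 59, so p = 80/7 ≈ 11.4286 and q = 67/7 ≈ 9.5714.
%Δp = (11.4286 − 9) / 9 × 100 = +26.98%.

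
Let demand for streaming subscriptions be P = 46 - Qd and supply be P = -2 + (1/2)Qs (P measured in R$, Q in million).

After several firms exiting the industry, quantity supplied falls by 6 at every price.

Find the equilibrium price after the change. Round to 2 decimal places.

Solve the original market: 46 - P = 2P + 4, hence P = 14 and Q = 32.
With the change applied: demand Qd = 46 - P, supply Qs = 2P - 2.
New equilibrium: 46 - P = 2P - 2 ⇒ 48 = 3P ⇒ P = 16, Q = 30.

16.00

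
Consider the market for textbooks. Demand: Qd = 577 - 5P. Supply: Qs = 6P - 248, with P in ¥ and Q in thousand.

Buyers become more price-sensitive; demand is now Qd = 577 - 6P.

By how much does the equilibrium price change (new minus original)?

Before the shock: 577 - 5P = 6P - 248 ⇒ 825 = 11P ⇒ P = 75, Q = 202.
The new curves are Qd = 577 - 6P (demand) and Qs = 6P - 248 (supply).
Equate the new curves: 577 - 6P = 6P - 248, giving 825 = 12P, P = 68.75, Q = 164.5.
ΔP = 68.75 − 75 = -6.25.

-6.25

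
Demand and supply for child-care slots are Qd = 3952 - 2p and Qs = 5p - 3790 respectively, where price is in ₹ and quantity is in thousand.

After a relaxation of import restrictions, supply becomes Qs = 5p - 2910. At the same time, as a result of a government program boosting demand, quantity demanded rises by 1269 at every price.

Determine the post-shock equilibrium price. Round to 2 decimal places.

1161.57

Original equilibrium: 3952 - 2p = 5p - 3790 gives 7742 = 7p, so p = 1106 and Q = 1740.
With the change applied: demand Qd = 5221 - 2p, supply Qs = 5p - 2910.
Setting them equal: 5221 - 2p = 5p - 2910 → 8131 = 7p, so p = 8131/7 ≈ 1161.5714 and Q = 20285/7 ≈ 2897.8571.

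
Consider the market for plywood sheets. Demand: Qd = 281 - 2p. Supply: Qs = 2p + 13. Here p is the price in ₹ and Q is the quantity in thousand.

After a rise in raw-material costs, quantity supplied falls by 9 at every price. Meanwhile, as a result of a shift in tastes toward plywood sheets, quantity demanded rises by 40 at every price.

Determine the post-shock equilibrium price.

Original equilibrium: 281 - 2p = 2p + 13 gives 268 = 4p, so p = 67 and Q = 147.
The new curves are Qd = 321 - 2p (demand) and Qs = 2p + 4 (supply).
New equilibrium: 321 - 2p = 2p + 4 ⇒ 317 = 4p ⇒ p = 79.25, Q = 162.5.

79.25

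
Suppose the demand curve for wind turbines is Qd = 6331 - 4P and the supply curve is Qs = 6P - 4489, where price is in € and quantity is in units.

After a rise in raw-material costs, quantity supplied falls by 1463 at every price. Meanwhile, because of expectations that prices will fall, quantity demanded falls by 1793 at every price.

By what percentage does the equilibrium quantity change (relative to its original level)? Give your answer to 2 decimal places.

Initially, 6331 - 4P = 6P - 4489, so 10820 = 10P and P = 1082, Q = 2003.
The new curves are Qd = 4538 - 4P (demand) and Qs = 6P - 5952 (supply).
New equilibrium: 4538 - 4P = 6P - 5952 ⇒ 10490 = 10P ⇒ P = 1049, Q = 342.
%ΔQ = (342 − 2003) / 2003 × 100 = -82.93%.

-82.93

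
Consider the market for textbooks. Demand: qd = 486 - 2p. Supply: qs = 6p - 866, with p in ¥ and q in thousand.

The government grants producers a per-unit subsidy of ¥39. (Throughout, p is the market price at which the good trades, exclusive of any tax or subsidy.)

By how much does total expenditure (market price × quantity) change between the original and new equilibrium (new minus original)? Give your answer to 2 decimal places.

+3846.38

Solve the original market: 486 - 2p = 6p - 866, hence p = 169 and q = 148.
Since sellers receive the price plus the subsidy, the effective supply curve becomes qs = 6p - 632.
Clearing the new market: 486 - 2p = 6p - 632, so p = 139.75 and q = 206.5.
Expenditure moves from 169×148 = 25012 to 139.75×206.5 = 28858.375; change = +3846.38.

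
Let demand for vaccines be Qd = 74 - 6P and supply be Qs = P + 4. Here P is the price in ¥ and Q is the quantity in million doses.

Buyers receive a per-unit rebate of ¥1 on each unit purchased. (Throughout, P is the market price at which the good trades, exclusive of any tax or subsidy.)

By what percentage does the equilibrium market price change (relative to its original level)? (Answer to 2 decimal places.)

Solve the original market: 74 - 6P = P + 4, hence P = 10 and Q = 14.
Since buyers' out-of-pocket price is the market price minus the rebate, the effective demand curve becomes Qd = 80 - 6P.
Clearing the new market: 80 - 6P = P + 4, so P = 76/7 ≈ 10.8571 and Q = 104/7 ≈ 14.8571.
%ΔP = (10.8571 − 10) / 10 × 100 = +8.57%.

+8.57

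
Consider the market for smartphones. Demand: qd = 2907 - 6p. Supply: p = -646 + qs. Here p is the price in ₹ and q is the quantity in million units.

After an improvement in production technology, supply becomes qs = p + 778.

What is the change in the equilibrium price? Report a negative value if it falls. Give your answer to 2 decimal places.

Before the shock: 2907 - 6p = p + 646 ⇒ 2261 = 7p ⇒ p = 323, q = 969.
With the change applied: demand qd = 2907 - 6p, supply qs = p + 778.
Setting them equal: 2907 - 6p = p + 778 → 2129 = 7p, so p = 2129/7 ≈ 304.1429 and q = 7575/7 ≈ 1082.1429.
Δp = 304.1429 − 323 = -18.86.

-18.86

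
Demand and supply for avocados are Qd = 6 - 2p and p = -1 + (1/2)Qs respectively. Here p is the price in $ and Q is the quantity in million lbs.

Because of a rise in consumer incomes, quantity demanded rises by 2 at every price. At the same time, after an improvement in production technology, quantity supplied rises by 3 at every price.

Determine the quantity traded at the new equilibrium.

Solve the original market: 6 - 2p = 2p + 2, hence p = 1 and Q = 4.
After the shift, demand is Qd = 8 - 2p and supply is Qs = 2p + 5.
Setting them equal: 8 - 2p = 2p + 5 → 3 = 4p, so p = 0.75 and Q = 6.5.

6.5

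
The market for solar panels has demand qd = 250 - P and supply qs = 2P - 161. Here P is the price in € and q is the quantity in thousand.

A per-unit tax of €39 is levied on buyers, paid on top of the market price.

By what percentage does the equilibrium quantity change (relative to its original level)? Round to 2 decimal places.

Solve the original market: 250 - P = 2P - 161, hence P = 137 and q = 113.
Since buyers pay the price plus the tax, the effective demand curve becomes qd = 211 - P.
Equate the new curves: 211 - P = 2P - 161, giving 372 = 3P, P = 124, q = 87.
%Δq = (87 − 113) / 113 × 100 = -23.01%.

-23.01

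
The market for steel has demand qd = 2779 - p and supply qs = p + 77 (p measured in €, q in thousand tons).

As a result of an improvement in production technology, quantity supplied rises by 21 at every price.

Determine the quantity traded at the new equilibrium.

1438.5

Initially, 2779 - p = p + 77, so 2702 = 2p and p = 1351, q = 1428.
The new curves are qd = 2779 - p (demand) and qs = p + 98 (supply).
Clearing the new market: 2779 - p = p + 98, so p = 1340.5 and q = 1438.5.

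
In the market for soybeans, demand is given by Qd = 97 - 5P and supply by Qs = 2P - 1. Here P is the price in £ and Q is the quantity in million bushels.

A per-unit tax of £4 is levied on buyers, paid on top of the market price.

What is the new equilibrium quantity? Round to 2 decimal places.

Solve the original market: 97 - 5P = 2P - 1, hence P = 14 and Q = 27.
Since buyers pay the price plus the tax, the effective demand curve becomes Qd = 77 - 5P.
Setting them equal: 77 - 5P = 2P - 1 → 78 = 7P, so P = 78/7 ≈ 11.1429 and Q = 149/7 ≈ 21.2857.

21.29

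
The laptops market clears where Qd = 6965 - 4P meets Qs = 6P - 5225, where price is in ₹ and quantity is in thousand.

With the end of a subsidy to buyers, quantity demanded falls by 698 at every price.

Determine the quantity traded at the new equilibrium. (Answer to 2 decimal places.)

Before the shock: 6965 - 4P = 6P - 5225 ⇒ 12190 = 10P ⇒ P = 1219, Q = 2089.
After the shift, demand is Qd = 6267 - 4P and supply is Qs = 6P - 5225.
Equate the new curves: 6267 - 4P = 6P - 5225, giving 11492 = 10P, P = 1149.2, Q = 1670.2.

1670.20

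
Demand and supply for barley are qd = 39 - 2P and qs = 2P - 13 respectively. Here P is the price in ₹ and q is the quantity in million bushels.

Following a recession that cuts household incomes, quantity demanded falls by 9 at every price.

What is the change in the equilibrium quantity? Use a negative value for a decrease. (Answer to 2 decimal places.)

Initially, 39 - 2P = 2P - 13, so 52 = 4P and P = 13, q = 13.
The new curves are qd = 30 - 2P (demand) and qs = 2P - 13 (supply).
New equilibrium: 30 - 2P = 2P - 13 ⇒ 43 = 4P ⇒ P = 10.75, q = 8.5.
Δq = 8.5 − 13 = -4.50.

-4.50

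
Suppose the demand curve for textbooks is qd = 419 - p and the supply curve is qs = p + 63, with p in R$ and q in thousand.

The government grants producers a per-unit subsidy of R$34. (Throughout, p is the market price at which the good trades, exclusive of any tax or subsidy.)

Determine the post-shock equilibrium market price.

Before the shock: 419 - p = p + 63 ⇒ 356 = 2p ⇒ p = 178, q = 241.
Since sellers receive the price plus the subsidy, the effective supply curve becomes qs = p + 97.
Setting them equal: 419 - p = p + 97 → 322 = 2p, so p = 161 and q = 258.

161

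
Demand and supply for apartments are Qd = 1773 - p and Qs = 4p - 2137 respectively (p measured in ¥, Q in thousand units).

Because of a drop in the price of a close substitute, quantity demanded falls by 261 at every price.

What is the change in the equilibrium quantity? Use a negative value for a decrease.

-208.8

Solve the original market: 1773 - p = 4p - 2137, hence p = 782 and Q = 991.
The new curves are Qd = 1512 - p (demand) and Qs = 4p - 2137 (supply).
New equilibrium: 1512 - p = 4p - 2137 ⇒ 3649 = 5p ⇒ p = 729.8, Q = 782.2.
ΔQ = 782.2 − 991 = -208.8.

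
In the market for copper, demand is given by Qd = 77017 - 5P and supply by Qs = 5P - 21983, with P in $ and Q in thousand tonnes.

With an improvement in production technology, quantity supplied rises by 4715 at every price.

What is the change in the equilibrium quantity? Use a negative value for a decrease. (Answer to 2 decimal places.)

+2357.50

Initially, 77017 - 5P = 5P - 21983, so 99000 = 10P and P = 9900, Q = 27517.
After the shift, demand is Qd = 77017 - 5P and supply is Qs = 5P - 17268.
New equilibrium: 77017 - 5P = 5P - 17268 ⇒ 94285 = 10P ⇒ P = 9428.5, Q = 29874.5.
ΔQ = 29874.5 − 27517 = +2357.50.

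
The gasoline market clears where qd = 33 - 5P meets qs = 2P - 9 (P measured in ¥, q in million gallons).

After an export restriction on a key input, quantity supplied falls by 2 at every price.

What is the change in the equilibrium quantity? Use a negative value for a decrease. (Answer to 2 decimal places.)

-1.43

Original equilibrium: 33 - 5P = 2P - 9 gives 42 = 7P, so P = 6 and q = 3.
The new curves are qd = 33 - 5P (demand) and qs = 2P - 11 (supply).
Equate the new curves: 33 - 5P = 2P - 11, giving 44 = 7P, P = 44/7 ≈ 6.2857, q = 11/7 ≈ 1.5714.
Δq = 1.5714 − 3 = -1.43.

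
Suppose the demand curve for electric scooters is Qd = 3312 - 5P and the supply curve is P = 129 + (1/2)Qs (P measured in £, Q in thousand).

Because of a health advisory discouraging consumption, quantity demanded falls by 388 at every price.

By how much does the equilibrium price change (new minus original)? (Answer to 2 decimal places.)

Initially, 3312 - 5P = 2P - 258, so 3570 = 7P and P = 510, Q = 762.
The shock moves the curves to Qd = 2924 - 5P and Qs = 2P - 258.
Setting them equal: 2924 - 5P = 2P - 258 → 3182 = 7P, so P = 3182/7 ≈ 454.5714 and Q = 4558/7 ≈ 651.1429.
ΔP = 454.5714 − 510 = -55.43.

-55.43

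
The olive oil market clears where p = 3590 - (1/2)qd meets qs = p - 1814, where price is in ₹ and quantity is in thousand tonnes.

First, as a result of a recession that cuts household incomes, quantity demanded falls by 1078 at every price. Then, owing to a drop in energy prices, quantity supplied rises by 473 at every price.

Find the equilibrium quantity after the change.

1140

Solve the original market: 7180 - 2p = p - 1814, hence p = 2998 and q = 1184.
After the shift, demand is qd = 6102 - 2p and supply is qs = p - 1341.
New equilibrium: 6102 - 2p = p - 1341 ⇒ 7443 = 3p ⇒ p = 2481, q = 1140.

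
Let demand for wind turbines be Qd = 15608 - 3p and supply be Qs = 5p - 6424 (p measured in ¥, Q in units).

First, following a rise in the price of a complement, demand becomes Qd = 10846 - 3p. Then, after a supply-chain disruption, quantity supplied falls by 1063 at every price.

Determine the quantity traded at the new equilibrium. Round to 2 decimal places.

Original equilibrium: 15608 - 3p = 5p - 6424 gives 22032 = 8p, so p = 2754 and Q = 7346.
After the shift, demand is Qd = 10846 - 3p and supply is Qs = 5p - 7487.
Equate the new curves: 10846 - 3p = 5p - 7487, giving 18333 = 8p, p = 2291.625, Q = 3971.125.

3971.13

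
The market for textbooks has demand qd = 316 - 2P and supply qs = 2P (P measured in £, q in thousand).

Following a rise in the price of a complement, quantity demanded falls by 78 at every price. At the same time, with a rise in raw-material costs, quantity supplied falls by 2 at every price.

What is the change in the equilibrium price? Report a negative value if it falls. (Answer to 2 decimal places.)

Initially, 316 - 2P = 2P, so 316 = 4P and P = 79, q = 158.
The new curves are qd = 238 - 2P (demand) and qs = 2P - 2 (supply).
New equilibrium: 238 - 2P = 2P - 2 ⇒ 240 = 4P ⇒ P = 60, q = 118.
ΔP = 60 − 79 = -19.00.

-19.00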